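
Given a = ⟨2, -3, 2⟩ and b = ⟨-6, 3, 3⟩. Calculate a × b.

(-15, -18, -12)

i: (-3)·3 - 2·3 = -9 - 6 = -15
j: 2·(-6) - 2·3 = -12 - 6 = -18
k: 2·3 - (-3)·(-6) = 6 - 18 = -12
a × b = (-15, -18, -12)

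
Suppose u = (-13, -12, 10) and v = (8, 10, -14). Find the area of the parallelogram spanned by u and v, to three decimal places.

127.216

i: (-12)·(-14) - 10·10 = 168 - 100 = 68
j: 10·8 - (-13)·(-14) = 80 - 182 = -102
k: (-13)·10 - (-12)·8 = -130 - (-96) = -34
u × v = (68, -102, -34)
|u × v| = √(68² + (-102)² + (-34)²) = √16184 ≈ 127.2164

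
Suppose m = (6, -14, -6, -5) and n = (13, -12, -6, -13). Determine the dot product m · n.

m · n = 6·13 + (-14)·(-12) + (-6)·(-6) + (-5)·(-13) = 78 + 168 + 36 + 65 = 347

347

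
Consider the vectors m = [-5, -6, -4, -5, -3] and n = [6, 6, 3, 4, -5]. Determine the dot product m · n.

-83

m · n = (-5)·6 + (-6)·6 + (-4)·3 + (-5)·4 + (-3)·(-5) = -30 - 36 - 12 - 20 + 15 = -83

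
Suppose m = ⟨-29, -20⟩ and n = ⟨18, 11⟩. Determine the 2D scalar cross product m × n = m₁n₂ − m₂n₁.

41

(-29)·11 - (-20)·18 = -319 - (-360) = 41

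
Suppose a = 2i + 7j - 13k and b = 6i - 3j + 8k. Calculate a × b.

i: 7·8 - (-13)·(-3) = 56 - 39 = 17
j: (-13)·6 - 2·8 = -78 - 16 = -94
k: 2·(-3) - 7·6 = -6 - 42 = -48
a × b = (17, -94, -48)

(17, -94, -48)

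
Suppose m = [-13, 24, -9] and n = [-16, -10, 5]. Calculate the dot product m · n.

-77

m · n = (-13)·(-16) + 24·(-10) + (-9)·5 = 208 - 240 - 45 = -77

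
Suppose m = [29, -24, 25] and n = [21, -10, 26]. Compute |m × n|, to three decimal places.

i: (-24)·26 - 25·(-10) = -624 - (-250) = -374
j: 25·21 - 29·26 = 525 - 754 = -229
k: 29·(-10) - (-24)·21 = -290 - (-504) = 214
m × n = (-374, -229, 214)
|m × n| = √((-374)² + (-229)² + 214²) = √238113 ≈ 487.9682

487.968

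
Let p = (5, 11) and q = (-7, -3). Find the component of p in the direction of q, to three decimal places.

-8.929

p · q = 5·(-7) + 11·(-3) = -35 - 33 = -68
|q| = √(49 + 9) = √58 ≈ 7.6158
comp_q p = -68 / √58 ≈ -8.929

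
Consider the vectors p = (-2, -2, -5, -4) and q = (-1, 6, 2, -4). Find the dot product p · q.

p · q = (-2)·(-1) + (-2)·6 + (-5)·2 + (-4)·(-4) = 2 - 12 - 10 + 16 = -4

-4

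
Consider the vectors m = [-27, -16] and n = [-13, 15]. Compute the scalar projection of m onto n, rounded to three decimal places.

5.592

m · n = (-27)·(-13) + (-16)·15 = 351 - 240 = 111
|n| = √(169 + 225) = √394 ≈ 19.8494
comp_n m = 111 / √394 ≈ 5.592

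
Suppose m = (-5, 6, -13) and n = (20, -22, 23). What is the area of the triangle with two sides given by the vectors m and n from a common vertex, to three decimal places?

103.717

i: 6·23 - (-13)·(-22) = 138 - 286 = -148
j: (-13)·20 - (-5)·23 = -260 - (-115) = -145
k: (-5)·(-22) - 6·20 = 110 - 120 = -10
m × n = (-148, -145, -10)
|m × n| = √((-148)² + (-145)² + (-10)²) = √43029 ≈ 207.4343
area = ½ · 207.4343 ≈ 103.717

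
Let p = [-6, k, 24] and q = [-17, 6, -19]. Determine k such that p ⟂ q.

p · q = (-6)·(-17) + k·6 + 24·(-19) = -354 + 6k
Set equal to 0: 6k = 354, so k = 59.

59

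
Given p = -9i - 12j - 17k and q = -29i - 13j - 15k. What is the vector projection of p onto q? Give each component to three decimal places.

(-15.780, -7.074, -8.162)

p · q = (-9)·(-29) + (-12)·(-13) + (-17)·(-15) = 261 + 156 + 255 = 672
|q|² = 841 + 169 + 225 = 1235
proj_q p = (672/1235) · (-29, -13, -15) ≈ (-15.780, -7.074, -8.162)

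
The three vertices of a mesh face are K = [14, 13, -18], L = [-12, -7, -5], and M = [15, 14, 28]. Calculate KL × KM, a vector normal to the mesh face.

KL = (-26, -20, 13)
KM = (1, 1, 46)
i: (-20)·46 - 13·1 = -920 - 13 = -933
j: 13·1 - (-26)·46 = 13 - (-1196) = 1209
k: (-26)·1 - (-20)·1 = -26 - (-20) = -6
KL × KM = (-933, 1209, -6)

(-933, 1209, -6)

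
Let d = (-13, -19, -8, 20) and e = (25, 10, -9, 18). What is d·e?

-83

d · e = (-13)·25 + (-19)·10 + (-8)·(-9) + 20·18 = -325 - 190 + 72 + 360 = -83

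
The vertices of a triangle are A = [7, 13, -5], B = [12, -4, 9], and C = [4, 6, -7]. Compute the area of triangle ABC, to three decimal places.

AB = (5, -17, 14),  AC = (-3, -7, -2)
i: (-17)·(-2) - 14·(-7) = 34 - (-98) = 132
j: 14·(-3) - 5·(-2) = -42 - (-10) = -32
k: 5·(-7) - (-17)·(-3) = -35 - 51 = -86
AB × AC = (132, -32, -86)
|AB × AC| = √25844 ≈ 160.7607
area = ½ · 160.7607 ≈ 80.380

80.380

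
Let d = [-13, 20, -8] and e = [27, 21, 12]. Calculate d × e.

(408, -60, -813)

i: 20·12 - (-8)·21 = 240 - (-168) = 408
j: (-8)·27 - (-13)·12 = -216 - (-156) = -60
k: (-13)·21 - 20·27 = -273 - 540 = -813
d × e = (408, -60, -813)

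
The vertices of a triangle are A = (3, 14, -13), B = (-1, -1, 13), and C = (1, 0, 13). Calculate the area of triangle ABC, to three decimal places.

31.843

AB = (-4, -15, 26),  AC = (-2, -14, 26)
i: (-15)·26 - 26·(-14) = -390 - (-364) = -26
j: 26·(-2) - (-4)·26 = -52 - (-104) = 52
k: (-4)·(-14) - (-15)·(-2) = 56 - 30 = 26
AB × AC = (-26, 52, 26)
|AB × AC| = √4056 ≈ 63.6867
area = ½ · 63.6867 ≈ 31.843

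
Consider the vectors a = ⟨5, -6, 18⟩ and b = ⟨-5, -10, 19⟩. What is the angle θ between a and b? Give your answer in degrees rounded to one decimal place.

a · b = 5·(-5) + (-6)·(-10) + 18·19 = -25 + 60 + 342 = 377
|a|² = 25 + 36 + 324 = 385,  |a| = √385 ≈ 19.621417
|b|² = 25 + 100 + 361 = 486,  |b| = √486 ≈ 22.045408
cos θ = 377 / (19.621417 · 22.045408) ≈ 0.87155
θ = arccos(0.87155) ≈ 29.4°

29.4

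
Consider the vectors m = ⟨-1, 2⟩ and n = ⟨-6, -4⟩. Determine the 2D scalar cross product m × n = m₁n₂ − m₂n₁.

(-1)·(-4) - 2·(-6) = 4 - (-12) = 16

16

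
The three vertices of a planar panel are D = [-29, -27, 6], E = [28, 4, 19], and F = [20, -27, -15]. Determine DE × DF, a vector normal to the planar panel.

(-651, 1834, -1519)

DE = (57, 31, 13)
DF = (49, 0, -21)
i: 31·(-21) - 13·0 = -651 - 0 = -651
j: 13·49 - 57·(-21) = 637 - (-1197) = 1834
k: 57·0 - 31·49 = 0 - 1519 = -1519
DE × DF = (-651, 1834, -1519)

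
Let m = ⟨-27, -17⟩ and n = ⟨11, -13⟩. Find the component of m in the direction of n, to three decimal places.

m · n = (-27)·11 + (-17)·(-13) = -297 + 221 = -76
|n| = √(121 + 169) = √290 ≈ 17.0294
comp_n m = -76 / √290 ≈ -4.463

-4.463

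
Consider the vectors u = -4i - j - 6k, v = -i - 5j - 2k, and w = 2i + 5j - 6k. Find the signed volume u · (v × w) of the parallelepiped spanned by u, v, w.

v × w:
i: (-5)·(-6) - (-2)·5 = 30 - (-10) = 40
j: (-2)·2 - (-1)·(-6) = -4 - 6 = -10
k: (-1)·5 - (-5)·2 = -5 - (-10) = 5
v × w = (40, -10, 5)
u · (v × w) = (-4)·40 + (-1)·(-10) + (-6)·5 = -160 + 10 - 30 = -180

-180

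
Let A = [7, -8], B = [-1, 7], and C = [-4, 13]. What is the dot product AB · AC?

AB = B − A = (-8, 15)
AC = C − A = (-11, 21)
AB · AC = (-8)·(-11) + 15·21 = 88 + 315 = 403

403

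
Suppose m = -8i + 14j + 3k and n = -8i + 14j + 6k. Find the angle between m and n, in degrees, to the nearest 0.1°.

m · n = (-8)·(-8) + 14·14 + 3·6 = 64 + 196 + 18 = 278
|m|² = 64 + 196 + 9 = 269,  |m| = √269 ≈ 16.401219
|n|² = 64 + 196 + 36 = 296,  |n| = √296 ≈ 17.204651
cos θ = 278 / (16.401219 · 17.204651) ≈ 0.98520
θ = arccos(0.98520) ≈ 9.9°

9.9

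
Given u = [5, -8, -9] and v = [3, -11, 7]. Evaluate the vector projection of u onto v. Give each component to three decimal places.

u · v = 5·3 + (-8)·(-11) + (-9)·7 = 15 + 88 - 63 = 40
|v|² = 9 + 121 + 49 = 179
proj_v u = (40/179) · (3, -11, 7) ≈ (0.670, -2.458, 1.564)

(0.670, -2.458, 1.564)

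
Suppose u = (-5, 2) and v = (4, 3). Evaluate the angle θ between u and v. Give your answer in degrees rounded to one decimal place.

u · v = (-5)·4 + 2·3 = -20 + 6 = -14
|u|² = 25 + 4 = 29,  |u| = √29 ≈ 5.385165
|v|² = 16 + 9 = 25,  |v| = √25 ≈ 5.000000
cos θ = -14 / (5.385165 · 5.000000) ≈ -0.51995
θ = arccos(-0.51995) ≈ 121.3°

121.3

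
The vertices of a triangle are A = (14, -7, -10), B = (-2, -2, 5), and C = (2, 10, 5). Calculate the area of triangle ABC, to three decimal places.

142.253

AB = (-16, 5, 15),  AC = (-12, 17, 15)
i: 5·15 - 15·17 = 75 - 255 = -180
j: 15·(-12) - (-16)·15 = -180 - (-240) = 60
k: (-16)·17 - 5·(-12) = -272 - (-60) = -212
AB × AC = (-180, 60, -212)
|AB × AC| = √80944 ≈ 284.5066
area = ½ · 284.5066 ≈ 142.253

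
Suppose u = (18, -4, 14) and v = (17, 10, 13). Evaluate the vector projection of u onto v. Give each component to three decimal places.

(13.649, 8.029, 10.437)

u · v = 18·17 + (-4)·10 + 14·13 = 306 - 40 + 182 = 448
|v|² = 289 + 100 + 169 = 558
proj_v u = (448/558) · (17, 10, 13) ≈ (13.649, 8.029, 10.437)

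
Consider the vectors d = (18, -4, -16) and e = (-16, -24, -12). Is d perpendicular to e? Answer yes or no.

d · e = 18·(-16) + (-4)·(-24) + (-16)·(-12) = -288 + 96 + 192 = 0
Zero, so the vectors are orthogonal.

yes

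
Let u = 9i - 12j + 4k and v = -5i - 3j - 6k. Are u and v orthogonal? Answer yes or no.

u · v = 9·(-5) + (-12)·(-3) + 4·(-6) = -45 + 36 - 24 = -33
Nonzero, so the vectors are not orthogonal.

no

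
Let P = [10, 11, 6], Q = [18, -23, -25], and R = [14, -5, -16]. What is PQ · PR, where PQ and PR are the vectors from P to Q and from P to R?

1258

PQ = Q − P = (8, -34, -31)
PR = R − P = (4, -16, -22)
PQ · PR = 8·4 + (-34)·(-16) + (-31)·(-22) = 32 + 544 + 682 = 1258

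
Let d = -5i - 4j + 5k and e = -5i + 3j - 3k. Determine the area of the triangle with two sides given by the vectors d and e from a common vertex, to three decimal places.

i: (-4)·(-3) - 5·3 = 12 - 15 = -3
j: 5·(-5) - (-5)·(-3) = -25 - 15 = -40
k: (-5)·3 - (-4)·(-5) = -15 - 20 = -35
d × e = (-3, -40, -35)
|d × e| = √((-3)² + (-40)² + (-35)²) = √2834 ≈ 53.2353
area = ½ · 53.2353 ≈ 26.618

26.618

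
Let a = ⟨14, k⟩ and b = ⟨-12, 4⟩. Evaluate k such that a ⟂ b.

a · b = 14·(-12) + k·4 = -168 + 4k
Set equal to 0: 4k = 168, so k = 42.

42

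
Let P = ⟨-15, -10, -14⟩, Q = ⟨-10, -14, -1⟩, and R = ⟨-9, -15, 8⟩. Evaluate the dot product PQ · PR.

PQ = Q − P = (5, -4, 13)
PR = R − P = (6, -5, 22)
PQ · PR = 5·6 + (-4)·(-5) + 13·22 = 30 + 20 + 286 = 336

336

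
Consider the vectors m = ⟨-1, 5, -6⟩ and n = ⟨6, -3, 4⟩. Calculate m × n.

i: 5·4 - (-6)·(-3) = 20 - 18 = 2
j: (-6)·6 - (-1)·4 = -36 - (-4) = -32
k: (-1)·(-3) - 5·6 = 3 - 30 = -27
m × n = (2, -32, -27)

(2, -32, -27)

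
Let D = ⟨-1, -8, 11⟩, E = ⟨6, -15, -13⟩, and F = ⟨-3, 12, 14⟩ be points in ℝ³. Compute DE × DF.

DE = (7, -7, -24)
DF = (-2, 20, 3)
i: (-7)·3 - (-24)·20 = -21 - (-480) = 459
j: (-24)·(-2) - 7·3 = 48 - 21 = 27
k: 7·20 - (-7)·(-2) = 140 - 14 = 126
DE × DF = (459, 27, 126)

(459, 27, 126)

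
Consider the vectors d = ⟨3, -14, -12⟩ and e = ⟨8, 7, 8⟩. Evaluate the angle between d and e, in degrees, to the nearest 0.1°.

133.2

d · e = 3·8 + (-14)·7 + (-12)·8 = 24 - 98 - 96 = -170
|d|² = 9 + 196 + 144 = 349,  |d| = √349 ≈ 18.681542
|e|² = 64 + 49 + 64 = 177,  |e| = √177 ≈ 13.304135
cos θ = -170 / (18.681542 · 13.304135) ≈ -0.68399
θ = arccos(-0.68399) ≈ 133.2°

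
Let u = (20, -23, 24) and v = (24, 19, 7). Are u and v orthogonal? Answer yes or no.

u · v = 20·24 + (-23)·19 + 24·7 = 480 - 437 + 168 = 211
Nonzero, so the vectors are not orthogonal.

no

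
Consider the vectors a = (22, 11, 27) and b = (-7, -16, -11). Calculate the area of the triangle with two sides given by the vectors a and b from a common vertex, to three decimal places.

i: 11·(-11) - 27·(-16) = -121 - (-432) = 311
j: 27·(-7) - 22·(-11) = -189 - (-242) = 53
k: 22·(-16) - 11·(-7) = -352 - (-77) = -275
a × b = (311, 53, -275)
|a × b| = √(311² + 53² + (-275)²) = √175155 ≈ 418.5152
area = ½ · 418.5152 ≈ 209.258

209.258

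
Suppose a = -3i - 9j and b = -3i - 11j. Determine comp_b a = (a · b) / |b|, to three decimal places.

a · b = (-3)·(-3) + (-9)·(-11) = 9 + 99 = 108
|b| = √(9 + 121) = √130 ≈ 11.4018
comp_b a = 108 / √130 ≈ 9.472

9.472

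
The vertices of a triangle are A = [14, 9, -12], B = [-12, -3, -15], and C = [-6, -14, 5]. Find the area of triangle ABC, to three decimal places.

AB = (-26, -12, -3),  AC = (-20, -23, 17)
i: (-12)·17 - (-3)·(-23) = -204 - 69 = -273
j: (-3)·(-20) - (-26)·17 = 60 - (-442) = 502
k: (-26)·(-23) - (-12)·(-20) = 598 - 240 = 358
AB × AC = (-273, 502, 358)
|AB × AC| = √454697 ≈ 674.3122
area = ½ · 674.3122 ≈ 337.156

337.156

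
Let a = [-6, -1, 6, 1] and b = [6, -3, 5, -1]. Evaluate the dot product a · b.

-4

a · b = (-6)·6 + (-1)·(-3) + 6·5 + 1·(-1) = -36 + 3 + 30 - 1 = -4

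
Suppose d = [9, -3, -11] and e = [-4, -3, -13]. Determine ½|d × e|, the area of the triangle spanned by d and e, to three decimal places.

i: (-3)·(-13) - (-11)·(-3) = 39 - 33 = 6
j: (-11)·(-4) - 9·(-13) = 44 - (-117) = 161
k: 9·(-3) - (-3)·(-4) = -27 - 12 = -39
d × e = (6, 161, -39)
|d × e| = √(6² + 161² + (-39)²) = √27478 ≈ 165.7649
area = ½ · 165.7649 ≈ 82.882

82.882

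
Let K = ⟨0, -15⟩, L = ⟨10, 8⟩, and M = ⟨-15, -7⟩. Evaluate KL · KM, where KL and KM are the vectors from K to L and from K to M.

KL = L − K = (10, 23)
KM = M − K = (-15, 8)
KL · KM = 10·(-15) + 23·8 = -150 + 184 = 34

34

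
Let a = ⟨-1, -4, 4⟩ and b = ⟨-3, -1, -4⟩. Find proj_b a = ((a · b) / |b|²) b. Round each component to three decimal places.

(1.038, 0.346, 1.385)

a · b = (-1)·(-3) + (-4)·(-1) + 4·(-4) = 3 + 4 - 16 = -9
|b|² = 9 + 1 + 16 = 26
proj_b a = (-9/26) · (-3, -1, -4) ≈ (1.038, 0.346, 1.385)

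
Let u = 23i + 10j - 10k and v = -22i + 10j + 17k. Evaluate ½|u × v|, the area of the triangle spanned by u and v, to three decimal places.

i: 10·17 - (-10)·10 = 170 - (-100) = 270
j: (-10)·(-22) - 23·17 = 220 - 391 = -171
k: 23·10 - 10·(-22) = 230 - (-220) = 450
u × v = (270, -171, 450)
|u × v| = √(270² + (-171)² + 450²) = √304641 ≈ 551.9429
area = ½ · 551.9429 ≈ 275.971

275.971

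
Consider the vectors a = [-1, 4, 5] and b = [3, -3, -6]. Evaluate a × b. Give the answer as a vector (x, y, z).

(-9, 9, -9)

i: 4·(-6) - 5·(-3) = -24 - (-15) = -9
j: 5·3 - (-1)·(-6) = 15 - 6 = 9
k: (-1)·(-3) - 4·3 = 3 - 12 = -9
a × b = (-9, 9, -9)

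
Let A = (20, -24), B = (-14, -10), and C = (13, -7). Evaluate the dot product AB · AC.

AB = B − A = (-34, 14)
AC = C − A = (-7, 17)
AB · AC = (-34)·(-7) + 14·17 = 238 + 238 = 476

476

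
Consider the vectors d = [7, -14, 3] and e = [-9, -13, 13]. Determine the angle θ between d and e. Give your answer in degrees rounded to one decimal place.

61.0

d · e = 7·(-9) + (-14)·(-13) + 3·13 = -63 + 182 + 39 = 158
|d|² = 49 + 196 + 9 = 254,  |d| = √254 ≈ 15.937377
|e|² = 81 + 169 + 169 = 419,  |e| = √419 ≈ 20.469489
cos θ = 158 / (15.937377 · 20.469489) ≈ 0.48432
θ = arccos(0.48432) ≈ 61.0°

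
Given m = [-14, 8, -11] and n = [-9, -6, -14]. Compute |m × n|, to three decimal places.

255.791

i: 8·(-14) - (-11)·(-6) = -112 - 66 = -178
j: (-11)·(-9) - (-14)·(-14) = 99 - 196 = -97
k: (-14)·(-6) - 8·(-9) = 84 - (-72) = 156
m × n = (-178, -97, 156)
|m × n| = √((-178)² + (-97)² + 156²) = √65429 ≈ 255.7909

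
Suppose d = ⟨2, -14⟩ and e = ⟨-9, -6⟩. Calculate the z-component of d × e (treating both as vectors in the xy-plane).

-138

2·(-6) - (-14)·(-9) = -12 - 126 = -138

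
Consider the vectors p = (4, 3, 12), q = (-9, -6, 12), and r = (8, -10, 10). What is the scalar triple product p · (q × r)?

2454

q × r:
i: (-6)·10 - 12·(-10) = -60 - (-120) = 60
j: 12·8 - (-9)·10 = 96 - (-90) = 186
k: (-9)·(-10) - (-6)·8 = 90 - (-48) = 138
q × r = (60, 186, 138)
p · (q × r) = 4·60 + 3·186 + 12·138 = 240 + 558 + 1656 = 2454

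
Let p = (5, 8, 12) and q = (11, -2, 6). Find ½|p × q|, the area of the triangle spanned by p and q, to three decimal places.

i: 8·6 - 12·(-2) = 48 - (-24) = 72
j: 12·11 - 5·6 = 132 - 30 = 102
k: 5·(-2) - 8·11 = -10 - 88 = -98
p × q = (72, 102, -98)
|p × q| = √(72² + 102² + (-98)²) = √25192 ≈ 158.7199
area = ½ · 158.7199 ≈ 79.360

79.360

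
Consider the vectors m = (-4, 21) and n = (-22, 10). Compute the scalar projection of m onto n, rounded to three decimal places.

m · n = (-4)·(-22) + 21·10 = 88 + 210 = 298
|n| = √(484 + 100) = √584 ≈ 24.1661
comp_n m = 298 / √584 ≈ 12.331

12.331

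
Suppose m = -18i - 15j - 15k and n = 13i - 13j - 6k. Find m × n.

(-105, -303, 429)

i: (-15)·(-6) - (-15)·(-13) = 90 - 195 = -105
j: (-15)·13 - (-18)·(-6) = -195 - 108 = -303
k: (-18)·(-13) - (-15)·13 = 234 - (-195) = 429
m × n = (-105, -303, 429)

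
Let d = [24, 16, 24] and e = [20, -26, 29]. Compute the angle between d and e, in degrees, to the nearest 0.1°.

d · e = 24·20 + 16·(-26) + 24·29 = 480 - 416 + 696 = 760
|d|² = 576 + 256 + 576 = 1408,  |d| = √1408 ≈ 37.523326
|e|² = 400 + 676 + 841 = 1917,  |e| = √1917 ≈ 43.783559
cos θ = 760 / (37.523326 · 43.783559) ≈ 0.46260
θ = arccos(0.46260) ≈ 62.4°

62.4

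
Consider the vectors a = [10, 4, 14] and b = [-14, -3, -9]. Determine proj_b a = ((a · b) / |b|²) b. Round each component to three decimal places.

a · b = 10·(-14) + 4·(-3) + 14·(-9) = -140 - 12 - 126 = -278
|b|² = 196 + 9 + 81 = 286
proj_b a = (-278/286) · (-14, -3, -9) ≈ (13.608, 2.916, 8.748)

(13.608, 2.916, 8.748)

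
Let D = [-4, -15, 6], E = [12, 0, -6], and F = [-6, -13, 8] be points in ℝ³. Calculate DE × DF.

(54, -8, 62)

DE = (16, 15, -12)
DF = (-2, 2, 2)
i: 15·2 - (-12)·2 = 30 - (-24) = 54
j: (-12)·(-2) - 16·2 = 24 - 32 = -8
k: 16·2 - 15·(-2) = 32 - (-30) = 62
DE × DF = (54, -8, 62)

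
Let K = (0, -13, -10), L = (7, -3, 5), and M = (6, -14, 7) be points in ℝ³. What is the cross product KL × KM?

(185, -29, -67)

KL = (7, 10, 15)
KM = (6, -1, 17)
i: 10·17 - 15·(-1) = 170 - (-15) = 185
j: 15·6 - 7·17 = 90 - 119 = -29
k: 7·(-1) - 10·6 = -7 - 60 = -67
KL × KM = (185, -29, -67)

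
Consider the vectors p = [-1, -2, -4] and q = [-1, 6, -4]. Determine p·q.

p · q = (-1)·(-1) + (-2)·6 + (-4)·(-4) = 1 - 12 + 16 = 5

5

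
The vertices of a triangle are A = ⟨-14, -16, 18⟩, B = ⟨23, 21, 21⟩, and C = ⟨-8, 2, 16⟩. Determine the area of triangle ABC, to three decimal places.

235.576

AB = (37, 37, 3),  AC = (6, 18, -2)
i: 37·(-2) - 3·18 = -74 - 54 = -128
j: 3·6 - 37·(-2) = 18 - (-74) = 92
k: 37·18 - 37·6 = 666 - 222 = 444
AB × AC = (-128, 92, 444)
|AB × AC| = √221984 ≈ 471.1518
area = ½ · 471.1518 ≈ 235.576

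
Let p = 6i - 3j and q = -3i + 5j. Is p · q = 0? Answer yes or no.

no

p · q = 6·(-3) + (-3)·5 = -18 - 15 = -33
Nonzero, so the vectors are not orthogonal.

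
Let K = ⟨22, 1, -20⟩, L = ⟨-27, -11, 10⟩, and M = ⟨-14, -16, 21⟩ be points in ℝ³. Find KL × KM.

(18, 929, 401)

KL = (-49, -12, 30)
KM = (-36, -17, 41)
i: (-12)·41 - 30·(-17) = -492 - (-510) = 18
j: 30·(-36) - (-49)·41 = -1080 - (-2009) = 929
k: (-49)·(-17) - (-12)·(-36) = 833 - 432 = 401
KL × KM = (18, 929, 401)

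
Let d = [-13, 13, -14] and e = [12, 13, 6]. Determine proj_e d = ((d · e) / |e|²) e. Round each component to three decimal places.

d · e = (-13)·12 + 13·13 + (-14)·6 = -156 + 169 - 84 = -71
|e|² = 144 + 169 + 36 = 349
proj_e d = (-71/349) · (12, 13, 6) ≈ (-2.441, -2.645, -1.221)

(-2.441, -2.645, -1.221)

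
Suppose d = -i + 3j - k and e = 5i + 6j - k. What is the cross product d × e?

i: 3·(-1) - (-1)·6 = -3 - (-6) = 3
j: (-1)·5 - (-1)·(-1) = -5 - 1 = -6
k: (-1)·6 - 3·5 = -6 - 15 = -21
d × e = (3, -6, -21)

(3, -6, -21)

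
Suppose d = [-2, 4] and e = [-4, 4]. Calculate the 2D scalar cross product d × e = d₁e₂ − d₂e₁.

(-2)·4 - 4·(-4) = -8 - (-16) = 8

8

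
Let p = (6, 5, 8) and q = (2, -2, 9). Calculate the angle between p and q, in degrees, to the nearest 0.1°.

p · q = 6·2 + 5·(-2) + 8·9 = 12 - 10 + 72 = 74
|p|² = 36 + 25 + 64 = 125,  |p| = √125 ≈ 11.180340
|q|² = 4 + 4 + 81 = 89,  |q| = √89 ≈ 9.433981
cos θ = 74 / (11.180340 · 9.433981) ≈ 0.70159
θ = arccos(0.70159) ≈ 45.4°

45.4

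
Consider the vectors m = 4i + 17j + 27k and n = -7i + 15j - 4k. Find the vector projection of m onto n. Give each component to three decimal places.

(-2.872, 6.155, -1.641)

m · n = 4·(-7) + 17·15 + 27·(-4) = -28 + 255 - 108 = 119
|n|² = 49 + 225 + 16 = 290
proj_n m = (119/290) · (-7, 15, -4) ≈ (-2.872, 6.155, -1.641)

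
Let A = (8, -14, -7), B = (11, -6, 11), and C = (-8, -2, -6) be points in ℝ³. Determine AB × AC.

AB = (3, 8, 18)
AC = (-16, 12, 1)
i: 8·1 - 18·12 = 8 - 216 = -208
j: 18·(-16) - 3·1 = -288 - 3 = -291
k: 3·12 - 8·(-16) = 36 - (-128) = 164
AB × AC = (-208, -291, 164)

(-208, -291, 164)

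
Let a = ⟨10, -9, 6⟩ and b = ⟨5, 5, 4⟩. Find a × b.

i: (-9)·4 - 6·5 = -36 - 30 = -66
j: 6·5 - 10·4 = 30 - 40 = -10
k: 10·5 - (-9)·5 = 50 - (-45) = 95
a × b = (-66, -10, 95)

(-66, -10, 95)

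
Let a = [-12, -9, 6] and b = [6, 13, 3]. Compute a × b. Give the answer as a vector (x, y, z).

(-105, 72, -102)

i: (-9)·3 - 6·13 = -27 - 78 = -105
j: 6·6 - (-12)·3 = 36 - (-36) = 72
k: (-12)·13 - (-9)·6 = -156 - (-54) = -102
a × b = (-105, 72, -102)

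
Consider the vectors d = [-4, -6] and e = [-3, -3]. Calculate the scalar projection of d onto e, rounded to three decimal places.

d · e = (-4)·(-3) + (-6)·(-3) = 12 + 18 = 30
|e| = √(9 + 9) = √18 ≈ 4.2426
comp_e d = 30 / √18 ≈ 7.071

7.071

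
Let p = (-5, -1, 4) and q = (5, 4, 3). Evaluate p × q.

i: (-1)·3 - 4·4 = -3 - 16 = -19
j: 4·5 - (-5)·3 = 20 - (-15) = 35
k: (-5)·4 - (-1)·5 = -20 - (-5) = -15
p × q = (-19, 35, -15)

(-19, 35, -15)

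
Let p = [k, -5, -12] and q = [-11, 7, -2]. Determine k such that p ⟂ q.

-1

p · q = k·(-11) + (-5)·7 + (-12)·(-2) = -11 - 11k
Set equal to 0: -11k = 11, so k = -1.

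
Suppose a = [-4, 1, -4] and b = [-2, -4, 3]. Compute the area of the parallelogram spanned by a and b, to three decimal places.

i: 1·3 - (-4)·(-4) = 3 - 16 = -13
j: (-4)·(-2) - (-4)·3 = 8 - (-12) = 20
k: (-4)·(-4) - 1·(-2) = 16 - (-2) = 18
a × b = (-13, 20, 18)
|a × b| = √((-13)² + 20² + 18²) = √893 ≈ 29.8831

29.883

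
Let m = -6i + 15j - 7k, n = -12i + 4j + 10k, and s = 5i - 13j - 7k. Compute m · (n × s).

n × s:
i: 4·(-7) - 10·(-13) = -28 - (-130) = 102
j: 10·5 - (-12)·(-7) = 50 - 84 = -34
k: (-12)·(-13) - 4·5 = 156 - 20 = 136
n × s = (102, -34, 136)
m · (n × s) = (-6)·102 + 15·(-34) + (-7)·136 = -612 - 510 - 952 = -2074

-2074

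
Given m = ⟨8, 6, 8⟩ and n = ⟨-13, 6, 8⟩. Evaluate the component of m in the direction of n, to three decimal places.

-0.244

m · n = 8·(-13) + 6·6 + 8·8 = -104 + 36 + 64 = -4
|n| = √(169 + 36 + 64) = √269 ≈ 16.4012
comp_n m = -4 / √269 ≈ -0.244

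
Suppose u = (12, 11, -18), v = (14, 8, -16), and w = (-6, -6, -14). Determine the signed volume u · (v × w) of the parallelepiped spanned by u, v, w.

v × w:
i: 8·(-14) - (-16)·(-6) = -112 - 96 = -208
j: (-16)·(-6) - 14·(-14) = 96 - (-196) = 292
k: 14·(-6) - 8·(-6) = -84 - (-48) = -36
v × w = (-208, 292, -36)
u · (v × w) = 12·(-208) + 11·292 + (-18)·(-36) = -2496 + 3212 + 648 = 1364

1364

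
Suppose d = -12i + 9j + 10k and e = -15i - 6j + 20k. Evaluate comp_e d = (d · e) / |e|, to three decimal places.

d · e = (-12)·(-15) + 9·(-6) + 10·20 = 180 - 54 + 200 = 326
|e| = √(225 + 36 + 400) = √661 ≈ 25.7099
comp_e d = 326 / √661 ≈ 12.680

12.680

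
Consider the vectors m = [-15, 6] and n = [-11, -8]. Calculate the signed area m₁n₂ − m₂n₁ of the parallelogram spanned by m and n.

186

(-15)·(-8) - 6·(-11) = 120 - (-66) = 186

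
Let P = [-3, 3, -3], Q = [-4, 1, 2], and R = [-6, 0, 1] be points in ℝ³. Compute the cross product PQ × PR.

PQ = (-1, -2, 5)
PR = (-3, -3, 4)
i: (-2)·4 - 5·(-3) = -8 - (-15) = 7
j: 5·(-3) - (-1)·4 = -15 - (-4) = -11
k: (-1)·(-3) - (-2)·(-3) = 3 - 6 = -3
PQ × PR = (7, -11, -3)

(7, -11, -3)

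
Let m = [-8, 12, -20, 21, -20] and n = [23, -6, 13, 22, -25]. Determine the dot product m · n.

m · n = (-8)·23 + 12·(-6) + (-20)·13 + 21·22 + (-20)·(-25) = -184 - 72 - 260 + 462 + 500 = 446

446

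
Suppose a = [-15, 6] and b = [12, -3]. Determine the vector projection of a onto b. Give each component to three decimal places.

(-15.529, 3.882)

a · b = (-15)·12 + 6·(-3) = -180 - 18 = -198
|b|² = 144 + 9 = 153
proj_b a = (-198/153) · (12, -3) ≈ (-15.529, 3.882)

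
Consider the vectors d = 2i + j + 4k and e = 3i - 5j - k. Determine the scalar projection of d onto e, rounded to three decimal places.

-0.507

d · e = 2·3 + 1·(-5) + 4·(-1) = 6 - 5 - 4 = -3
|e| = √(9 + 25 + 1) = √35 ≈ 5.9161
comp_e d = -3 / √35 ≈ -0.507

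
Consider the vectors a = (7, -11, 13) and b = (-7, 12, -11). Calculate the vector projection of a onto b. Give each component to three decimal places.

(7.223, -12.382, 11.350)

a · b = 7·(-7) + (-11)·12 + 13·(-11) = -49 - 132 - 143 = -324
|b|² = 49 + 144 + 121 = 314
proj_b a = (-324/314) · (-7, 12, -11) ≈ (7.223, -12.382, 11.350)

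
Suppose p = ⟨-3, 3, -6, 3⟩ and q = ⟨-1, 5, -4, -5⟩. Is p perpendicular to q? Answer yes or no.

no

p · q = (-3)·(-1) + 3·5 + (-6)·(-4) + 3·(-5) = 3 + 15 + 24 - 15 = 27
Nonzero, so the vectors are not orthogonal.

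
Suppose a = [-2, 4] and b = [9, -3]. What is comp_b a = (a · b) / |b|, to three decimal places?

-3.162

a · b = (-2)·9 + 4·(-3) = -18 - 12 = -30
|b| = √(81 + 9) = √90 ≈ 9.4868
comp_b a = -30 / √90 ≈ -3.162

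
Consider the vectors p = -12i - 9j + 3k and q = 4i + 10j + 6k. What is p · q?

-120

p · q = (-12)·4 + (-9)·10 + 3·6 = -48 - 90 + 18 = -120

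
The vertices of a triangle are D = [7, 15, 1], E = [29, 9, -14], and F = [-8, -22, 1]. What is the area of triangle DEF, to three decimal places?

542.187

DE = (22, -6, -15),  DF = (-15, -37, 0)
i: (-6)·0 - (-15)·(-37) = 0 - 555 = -555
j: (-15)·(-15) - 22·0 = 225 - 0 = 225
k: 22·(-37) - (-6)·(-15) = -814 - 90 = -904
DE × DF = (-555, 225, -904)
|DE × DF| = √1175866 ≈ 1084.3736
area = ½ · 1084.3736 ≈ 542.187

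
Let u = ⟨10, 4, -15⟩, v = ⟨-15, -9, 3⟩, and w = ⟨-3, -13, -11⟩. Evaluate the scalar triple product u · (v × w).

v × w:
i: (-9)·(-11) - 3·(-13) = 99 - (-39) = 138
j: 3·(-3) - (-15)·(-11) = -9 - 165 = -174
k: (-15)·(-13) - (-9)·(-3) = 195 - 27 = 168
v × w = (138, -174, 168)
u · (v × w) = 10·138 + 4·(-174) + (-15)·168 = 1380 - 696 - 2520 = -1836

-1836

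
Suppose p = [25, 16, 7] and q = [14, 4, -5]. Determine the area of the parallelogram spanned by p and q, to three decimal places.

277.072

i: 16·(-5) - 7·4 = -80 - 28 = -108
j: 7·14 - 25·(-5) = 98 - (-125) = 223
k: 25·4 - 16·14 = 100 - 224 = -124
p × q = (-108, 223, -124)
|p × q| = √((-108)² + 223² + (-124)²) = √76769 ≈ 277.0722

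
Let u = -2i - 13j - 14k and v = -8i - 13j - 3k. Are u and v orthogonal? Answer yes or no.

u · v = (-2)·(-8) + (-13)·(-13) + (-14)·(-3) = 16 + 169 + 42 = 227
Nonzero, so the vectors are not orthogonal.

no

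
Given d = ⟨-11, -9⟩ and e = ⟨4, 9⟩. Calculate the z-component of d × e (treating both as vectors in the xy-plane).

(-11)·9 - (-9)·4 = -99 - (-36) = -63

-63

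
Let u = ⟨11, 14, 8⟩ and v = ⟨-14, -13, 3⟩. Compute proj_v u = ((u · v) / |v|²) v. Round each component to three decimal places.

u · v = 11·(-14) + 14·(-13) + 8·3 = -154 - 182 + 24 = -312
|v|² = 196 + 169 + 9 = 374
proj_v u = (-312/374) · (-14, -13, 3) ≈ (11.679, 10.845, -2.503)

(11.679, 10.845, -2.503)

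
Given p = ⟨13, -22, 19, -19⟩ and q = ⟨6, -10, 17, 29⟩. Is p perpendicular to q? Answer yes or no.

no

p · q = 13·6 + (-22)·(-10) + 19·17 + (-19)·29 = 78 + 220 + 323 - 551 = 70
Nonzero, so the vectors are not orthogonal.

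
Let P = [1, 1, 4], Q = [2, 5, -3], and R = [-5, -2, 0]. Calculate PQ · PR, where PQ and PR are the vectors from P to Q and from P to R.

10

PQ = Q − P = (1, 4, -7)
PR = R − P = (-6, -3, -4)
PQ · PR = 1·(-6) + 4·(-3) + (-7)·(-4) = -6 - 12 + 28 = 10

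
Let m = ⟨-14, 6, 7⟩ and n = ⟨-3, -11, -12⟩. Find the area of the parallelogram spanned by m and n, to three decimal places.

255.597

i: 6·(-12) - 7·(-11) = -72 - (-77) = 5
j: 7·(-3) - (-14)·(-12) = -21 - 168 = -189
k: (-14)·(-11) - 6·(-3) = 154 - (-18) = 172
m × n = (5, -189, 172)
|m × n| = √(5² + (-189)² + 172²) = √65330 ≈ 255.5973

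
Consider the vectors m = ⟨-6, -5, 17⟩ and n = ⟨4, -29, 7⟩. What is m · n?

240

m · n = (-6)·4 + (-5)·(-29) + 17·7 = -24 + 145 + 119 = 240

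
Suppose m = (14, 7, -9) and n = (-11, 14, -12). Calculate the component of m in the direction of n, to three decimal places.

2.422

m · n = 14·(-11) + 7·14 + (-9)·(-12) = -154 + 98 + 108 = 52
|n| = √(121 + 196 + 144) = √461 ≈ 21.4709
comp_n m = 52 / √461 ≈ 2.422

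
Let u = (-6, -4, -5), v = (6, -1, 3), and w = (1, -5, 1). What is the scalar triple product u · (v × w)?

v × w:
i: (-1)·1 - 3·(-5) = -1 - (-15) = 14
j: 3·1 - 6·1 = 3 - 6 = -3
k: 6·(-5) - (-1)·1 = -30 - (-1) = -29
v × w = (14, -3, -29)
u · (v × w) = (-6)·14 + (-4)·(-3) + (-5)·(-29) = -84 + 12 + 145 = 73

73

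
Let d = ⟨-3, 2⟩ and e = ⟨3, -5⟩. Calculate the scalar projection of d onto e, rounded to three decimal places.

d · e = (-3)·3 + 2·(-5) = -9 - 10 = -19
|e| = √(9 + 25) = √34 ≈ 5.8310
comp_e d = -19 / √34 ≈ -3.258

-3.258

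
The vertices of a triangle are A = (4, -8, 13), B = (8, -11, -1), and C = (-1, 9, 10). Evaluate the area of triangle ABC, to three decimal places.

132.799

AB = (4, -3, -14),  AC = (-5, 17, -3)
i: (-3)·(-3) - (-14)·17 = 9 - (-238) = 247
j: (-14)·(-5) - 4·(-3) = 70 - (-12) = 82
k: 4·17 - (-3)·(-5) = 68 - 15 = 53
AB × AC = (247, 82, 53)
|AB × AC| = √70542 ≈ 265.5974
area = ½ · 265.5974 ≈ 132.799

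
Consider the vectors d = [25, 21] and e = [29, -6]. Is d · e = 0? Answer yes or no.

no

d · e = 25·29 + 21·(-6) = 725 - 126 = 599
Nonzero, so the vectors are not orthogonal.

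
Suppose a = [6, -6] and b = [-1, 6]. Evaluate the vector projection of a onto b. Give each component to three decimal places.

a · b = 6·(-1) + (-6)·6 = -6 - 36 = -42
|b|² = 1 + 36 = 37
proj_b a = (-42/37) · (-1, 6) ≈ (1.135, -6.811)

(1.135, -6.811)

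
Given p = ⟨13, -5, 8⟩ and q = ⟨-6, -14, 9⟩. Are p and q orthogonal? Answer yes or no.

no

p · q = 13·(-6) + (-5)·(-14) + 8·9 = -78 + 70 + 72 = 64
Nonzero, so the vectors are not orthogonal.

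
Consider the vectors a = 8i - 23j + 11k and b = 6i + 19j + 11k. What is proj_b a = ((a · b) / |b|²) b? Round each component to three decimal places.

(-3.104, -9.830, -5.691)

a · b = 8·6 + (-23)·19 + 11·11 = 48 - 437 + 121 = -268
|b|² = 36 + 361 + 121 = 518
proj_b a = (-268/518) · (6, 19, 11) ≈ (-3.104, -9.830, -5.691)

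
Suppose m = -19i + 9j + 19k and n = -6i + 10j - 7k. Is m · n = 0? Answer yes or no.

m · n = (-19)·(-6) + 9·10 + 19·(-7) = 114 + 90 - 133 = 71
Nonzero, so the vectors are not orthogonal.

no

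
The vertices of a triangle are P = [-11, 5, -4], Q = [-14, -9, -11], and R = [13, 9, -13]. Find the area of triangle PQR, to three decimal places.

204.155

PQ = (-3, -14, -7),  PR = (24, 4, -9)
i: (-14)·(-9) - (-7)·4 = 126 - (-28) = 154
j: (-7)·24 - (-3)·(-9) = -168 - 27 = -195
k: (-3)·4 - (-14)·24 = -12 - (-336) = 324
PQ × PR = (154, -195, 324)
|PQ × PR| = √166717 ≈ 408.3099
area = ½ · 408.3099 ≈ 204.155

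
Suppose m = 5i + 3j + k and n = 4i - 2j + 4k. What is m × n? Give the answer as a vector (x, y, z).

i: 3·4 - 1·(-2) = 12 - (-2) = 14
j: 1·4 - 5·4 = 4 - 20 = -16
k: 5·(-2) - 3·4 = -10 - 12 = -22
m × n = (14, -16, -22)

(14, -16, -22)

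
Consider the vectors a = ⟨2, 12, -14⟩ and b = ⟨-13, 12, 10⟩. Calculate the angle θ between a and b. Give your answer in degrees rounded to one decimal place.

93.3

a · b = 2·(-13) + 12·12 + (-14)·10 = -26 + 144 - 140 = -22
|a|² = 4 + 144 + 196 = 344,  |a| = √344 ≈ 18.547237
|b|² = 169 + 144 + 100 = 413,  |b| = √413 ≈ 20.322401
cos θ = -22 / (18.547237 · 20.322401) ≈ -0.05837
θ = arccos(-0.05837) ≈ 93.3°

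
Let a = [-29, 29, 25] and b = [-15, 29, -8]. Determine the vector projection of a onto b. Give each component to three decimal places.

a · b = (-29)·(-15) + 29·29 + 25·(-8) = 435 + 841 - 200 = 1076
|b|² = 225 + 841 + 64 = 1130
proj_b a = (1076/1130) · (-15, 29, -8) ≈ (-14.283, 27.614, -7.618)

(-14.283, 27.614, -7.618)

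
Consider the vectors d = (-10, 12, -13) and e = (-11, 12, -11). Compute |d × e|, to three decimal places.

i: 12·(-11) - (-13)·12 = -132 - (-156) = 24
j: (-13)·(-11) - (-10)·(-11) = 143 - 110 = 33
k: (-10)·12 - 12·(-11) = -120 - (-132) = 12
d × e = (24, 33, 12)
|d × e| = √(24² + 33² + 12²) = √1809 ≈ 42.5323

42.532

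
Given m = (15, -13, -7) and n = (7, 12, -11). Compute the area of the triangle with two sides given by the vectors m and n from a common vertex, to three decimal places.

i: (-13)·(-11) - (-7)·12 = 143 - (-84) = 227
j: (-7)·7 - 15·(-11) = -49 - (-165) = 116
k: 15·12 - (-13)·7 = 180 - (-91) = 271
m × n = (227, 116, 271)
|m × n| = √(227² + 116² + 271²) = √138426 ≈ 372.0564
area = ½ · 372.0564 ≈ 186.028

186.028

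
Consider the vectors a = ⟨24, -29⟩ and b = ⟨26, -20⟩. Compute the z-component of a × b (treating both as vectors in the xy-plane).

24·(-20) - (-29)·26 = -480 - (-754) = 274

274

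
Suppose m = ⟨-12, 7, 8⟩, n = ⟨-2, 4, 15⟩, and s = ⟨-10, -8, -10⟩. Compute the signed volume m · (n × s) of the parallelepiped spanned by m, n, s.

-1702

n × s:
i: 4·(-10) - 15·(-8) = -40 - (-120) = 80
j: 15·(-10) - (-2)·(-10) = -150 - 20 = -170
k: (-2)·(-8) - 4·(-10) = 16 - (-40) = 56
n × s = (80, -170, 56)
m · (n × s) = (-12)·80 + 7·(-170) + 8·56 = -960 - 1190 + 448 = -1702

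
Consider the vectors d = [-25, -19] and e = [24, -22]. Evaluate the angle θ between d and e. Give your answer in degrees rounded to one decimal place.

100.3

d · e = (-25)·24 + (-19)·(-22) = -600 + 418 = -182
|d|² = 625 + 361 = 986,  |d| = √986 ≈ 31.400637
|e|² = 576 + 484 = 1060,  |e| = √1060 ≈ 32.557641
cos θ = -182 / (31.400637 · 32.557641) ≈ -0.17802
θ = arccos(-0.17802) ≈ 100.3°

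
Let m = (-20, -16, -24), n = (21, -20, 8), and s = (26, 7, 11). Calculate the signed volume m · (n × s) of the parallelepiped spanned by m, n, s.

-10120

n × s:
i: (-20)·11 - 8·7 = -220 - 56 = -276
j: 8·26 - 21·11 = 208 - 231 = -23
k: 21·7 - (-20)·26 = 147 - (-520) = 667
n × s = (-276, -23, 667)
m · (n × s) = (-20)·(-276) + (-16)·(-23) + (-24)·667 = 5520 + 368 - 16008 = -10120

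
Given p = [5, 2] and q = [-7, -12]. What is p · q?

-59

p · q = 5·(-7) + 2·(-12) = -35 - 24 = -59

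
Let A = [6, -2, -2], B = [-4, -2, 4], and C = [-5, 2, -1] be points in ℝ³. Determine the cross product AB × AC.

AB = (-10, 0, 6)
AC = (-11, 4, 1)
i: 0·1 - 6·4 = 0 - 24 = -24
j: 6·(-11) - (-10)·1 = -66 - (-10) = -56
k: (-10)·4 - 0·(-11) = -40 - 0 = -40
AB × AC = (-24, -56, -40)

(-24, -56, -40)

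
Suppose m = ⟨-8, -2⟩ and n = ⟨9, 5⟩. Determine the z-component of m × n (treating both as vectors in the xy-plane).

(-8)·5 - (-2)·9 = -40 - (-18) = -22

-22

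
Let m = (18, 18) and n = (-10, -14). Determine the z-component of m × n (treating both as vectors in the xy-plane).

-72

18·(-14) - 18·(-10) = -252 - (-180) = -72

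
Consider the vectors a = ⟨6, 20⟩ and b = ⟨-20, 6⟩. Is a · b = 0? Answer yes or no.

a · b = 6·(-20) + 20·6 = -120 + 120 = 0
Zero, so the vectors are orthogonal.

yes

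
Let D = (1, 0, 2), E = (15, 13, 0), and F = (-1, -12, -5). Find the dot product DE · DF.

DE = E − D = (14, 13, -2)
DF = F − D = (-2, -12, -7)
DE · DF = 14·(-2) + 13·(-12) + (-2)·(-7) = -28 - 156 + 14 = -170

-170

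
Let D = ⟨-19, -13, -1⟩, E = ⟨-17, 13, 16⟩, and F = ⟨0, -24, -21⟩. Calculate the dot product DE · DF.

DE = E − D = (2, 26, 17)
DF = F − D = (19, -11, -20)
DE · DF = 2·19 + 26·(-11) + 17·(-20) = 38 - 286 - 340 = -588

-588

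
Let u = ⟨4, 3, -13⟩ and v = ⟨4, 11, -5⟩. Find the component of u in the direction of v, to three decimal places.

u · v = 4·4 + 3·11 + (-13)·(-5) = 16 + 33 + 65 = 114
|v| = √(16 + 121 + 25) = √162 ≈ 12.7279
comp_v u = 114 / √162 ≈ 8.957

8.957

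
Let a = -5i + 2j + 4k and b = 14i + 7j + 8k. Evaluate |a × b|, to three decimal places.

i: 2·8 - 4·7 = 16 - 28 = -12
j: 4·14 - (-5)·8 = 56 - (-40) = 96
k: (-5)·7 - 2·14 = -35 - 28 = -63
a × b = (-12, 96, -63)
|a × b| = √((-12)² + 96² + (-63)²) = √13329 ≈ 115.4513

115.451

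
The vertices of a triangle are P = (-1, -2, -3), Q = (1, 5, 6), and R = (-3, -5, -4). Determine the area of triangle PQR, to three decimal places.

PQ = (2, 7, 9),  PR = (-2, -3, -1)
i: 7·(-1) - 9·(-3) = -7 - (-27) = 20
j: 9·(-2) - 2·(-1) = -18 - (-2) = -16
k: 2·(-3) - 7·(-2) = -6 - (-14) = 8
PQ × PR = (20, -16, 8)
|PQ × PR| = √720 ≈ 26.8328
area = ½ · 26.8328 ≈ 13.416

13.416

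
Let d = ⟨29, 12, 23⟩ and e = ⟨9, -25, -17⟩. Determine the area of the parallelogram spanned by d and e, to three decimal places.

i: 12·(-17) - 23·(-25) = -204 - (-575) = 371
j: 23·9 - 29·(-17) = 207 - (-493) = 700
k: 29·(-25) - 12·9 = -725 - 108 = -833
d × e = (371, 700, -833)
|d × e| = √(371² + 700² + (-833)²) = √1321530 ≈ 1149.5782

1149.578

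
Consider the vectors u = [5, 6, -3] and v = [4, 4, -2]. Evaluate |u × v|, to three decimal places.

i: 6·(-2) - (-3)·4 = -12 - (-12) = 0
j: (-3)·4 - 5·(-2) = -12 - (-10) = -2
k: 5·4 - 6·4 = 20 - 24 = -4
u × v = (0, -2, -4)
|u × v| = √(0² + (-2)² + (-4)²) = √20 ≈ 4.4721

4.472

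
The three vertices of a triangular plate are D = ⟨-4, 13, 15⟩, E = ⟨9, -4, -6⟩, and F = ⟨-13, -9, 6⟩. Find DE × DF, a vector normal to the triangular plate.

(-309, 306, -439)

DE = (13, -17, -21)
DF = (-9, -22, -9)
i: (-17)·(-9) - (-21)·(-22) = 153 - 462 = -309
j: (-21)·(-9) - 13·(-9) = 189 - (-117) = 306
k: 13·(-22) - (-17)·(-9) = -286 - 153 = -439
DE × DF = (-309, 306, -439)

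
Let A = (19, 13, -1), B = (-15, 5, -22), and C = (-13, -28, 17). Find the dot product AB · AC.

AB = B − A = (-34, -8, -21)
AC = C − A = (-32, -41, 18)
AB · AC = (-34)·(-32) + (-8)·(-41) + (-21)·18 = 1088 + 328 - 378 = 1038

1038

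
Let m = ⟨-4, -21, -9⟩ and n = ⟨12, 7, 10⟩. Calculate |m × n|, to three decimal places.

276.422

i: (-21)·10 - (-9)·7 = -210 - (-63) = -147
j: (-9)·12 - (-4)·10 = -108 - (-40) = -68
k: (-4)·7 - (-21)·12 = -28 - (-252) = 224
m × n = (-147, -68, 224)
|m × n| = √((-147)² + (-68)² + 224²) = √76409 ≈ 276.4218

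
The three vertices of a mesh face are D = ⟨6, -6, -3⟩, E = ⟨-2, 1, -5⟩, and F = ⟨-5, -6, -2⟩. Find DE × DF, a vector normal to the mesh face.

(7, 30, 77)

DE = (-8, 7, -2)
DF = (-11, 0, 1)
i: 7·1 - (-2)·0 = 7 - 0 = 7
j: (-2)·(-11) - (-8)·1 = 22 - (-8) = 30
k: (-8)·0 - 7·(-11) = 0 - (-77) = 77
DE × DF = (7, 30, 77)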